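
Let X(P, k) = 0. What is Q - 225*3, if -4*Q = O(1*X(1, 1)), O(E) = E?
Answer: -675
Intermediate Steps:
Q = 0 (Q = -0/4 = -¼*0 = 0)
Q - 225*3 = 0 - 225*3 = 0 - 45*15 = 0 - 675 = -675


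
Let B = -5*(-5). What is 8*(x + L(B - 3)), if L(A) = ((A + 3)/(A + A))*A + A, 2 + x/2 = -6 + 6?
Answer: 244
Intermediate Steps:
B = 25
x = -4 (x = -4 + 2*(-6 + 6) = -4 + 2*0 = -4 + 0 = -4)
L(A) = 3/2 + 3*A/2 (L(A) = ((3 + A)/((2*A)))*A + A = ((3 + A)*(1/(2*A)))*A + A = ((3 + A)/(2*A))*A + A = (3/2 + A/2) + A = 3/2 + 3*A/2)
8*(x + L(B - 3)) = 8*(-4 + (3/2 + 3*(25 - 3)/2)) = 8*(-4 + (3/2 + (3/2)*22)) = 8*(-4 + (3/2 + 33)) = 8*(-4 + 69/2) = 8*(61/2) = 244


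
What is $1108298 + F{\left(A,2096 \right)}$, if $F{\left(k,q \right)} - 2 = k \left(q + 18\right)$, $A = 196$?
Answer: $1522644$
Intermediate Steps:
$F{\left(k,q \right)} = 2 + k \left(18 + q\right)$ ($F{\left(k,q \right)} = 2 + k \left(q + 18\right) = 2 + k \left(18 + q\right)$)
$1108298 + F{\left(A,2096 \right)} = 1108298 + \left(2 + 18 \cdot 196 + 196 \cdot 2096\right) = 1108298 + \left(2 + 3528 + 410816\right) = 1108298 + 414346 = 1522644$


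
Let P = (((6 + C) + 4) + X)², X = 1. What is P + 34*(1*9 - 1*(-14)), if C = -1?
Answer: 882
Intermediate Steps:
P = 100 (P = (((6 - 1) + 4) + 1)² = ((5 + 4) + 1)² = (9 + 1)² = 10² = 100)
P + 34*(1*9 - 1*(-14)) = 100 + 34*(1*9 - 1*(-14)) = 100 + 34*(9 + 14) = 100 + 34*23 = 100 + 782 = 882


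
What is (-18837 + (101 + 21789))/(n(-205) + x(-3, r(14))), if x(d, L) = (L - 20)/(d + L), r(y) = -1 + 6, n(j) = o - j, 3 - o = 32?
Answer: 6106/337 ≈ 18.119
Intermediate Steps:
o = -29 (o = 3 - 1*32 = 3 - 32 = -29)
n(j) = -29 - j
r(y) = 5
x(d, L) = (-20 + L)/(L + d)
(-18837 + (101 + 21789))/(n(-205) + x(-3, r(14))) = (-18837 + (101 + 21789))/((-29 - 1*(-205)) + (-20 + 5)/(5 - 3)) = (-18837 + 21890)/((-29 + 205) - 15/2) = 3053/(176 + (1/2)*(-15)) = 3053/(176 - 15/2) = 3053/(337/2) = 3053*(2/337) = 6106/337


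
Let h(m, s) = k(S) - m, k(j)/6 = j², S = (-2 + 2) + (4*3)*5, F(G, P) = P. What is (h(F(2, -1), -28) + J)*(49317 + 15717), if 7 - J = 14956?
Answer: 432606168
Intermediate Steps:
J = -14949 (J = 7 - 1*14956 = 7 - 14956 = -14949)
S = 60 (S = 0 + 12*5 = 0 + 60 = 60)
k(j) = 6*j²
h(m, s) = 21600 - m (h(m, s) = 6*60² - m = 6*3600 - m = 21600 - m)
(h(F(2, -1), -28) + J)*(49317 + 15717) = ((21600 - 1*(-1)) - 14949)*(49317 + 15717) = ((21600 + 1) - 14949)*65034 = (21601 - 14949)*65034 = 6652*65034 = 432606168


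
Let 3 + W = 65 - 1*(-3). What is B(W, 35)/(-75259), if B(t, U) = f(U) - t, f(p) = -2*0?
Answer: 65/75259 ≈ 0.00086368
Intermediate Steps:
f(p) = 0
W = 65 (W = -3 + (65 - 1*(-3)) = -3 + (65 + 3) = -3 + 68 = 65)
B(t, U) = -t (B(t, U) = 0 - t = -t)
B(W, 35)/(-75259) = -1*65/(-75259) = -65*(-1/75259) = 65/75259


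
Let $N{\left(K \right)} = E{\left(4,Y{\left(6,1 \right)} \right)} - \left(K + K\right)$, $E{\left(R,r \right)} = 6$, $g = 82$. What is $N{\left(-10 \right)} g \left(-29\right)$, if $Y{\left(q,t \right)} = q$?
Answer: $-61828$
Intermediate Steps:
$N{\left(K \right)} = 6 - 2 K$ ($N{\left(K \right)} = 6 - \left(K + K\right) = 6 - 2 K$)
$N{\left(-10 \right)} g \left(-29\right) = \left(6 - -20\right) 82 \left(-29\right) = \left(6 + 20\right) 82 \left(-29\right) = 26 \cdot 82 \left(-29\right) = 2132 \left(-29\right) = -61828$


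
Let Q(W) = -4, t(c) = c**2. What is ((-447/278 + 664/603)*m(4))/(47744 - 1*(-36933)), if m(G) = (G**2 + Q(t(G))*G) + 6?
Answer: -4997/139164159 ≈ -3.5907e-5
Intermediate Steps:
m(G) = 6 + G**2 - 4*G (m(G) = (G**2 - 4*G) + 6 = 6 + G**2 - 4*G)
((-447/278 + 664/603)*m(4))/(47744 - 1*(-36933)) = ((-447/278 + 664/603)*(6 + 4**2 - 4*4))/(47744 - 1*(-36933)) = ((-447*1/278 + 664*(1/603))*(6 + 16 - 16))/(47744 + 36933) = ((-447/278 + 664/603)*6)/84677 = -84949/167634*6*(1/84677) = -84949/27939*1/84677 = -4997/139164159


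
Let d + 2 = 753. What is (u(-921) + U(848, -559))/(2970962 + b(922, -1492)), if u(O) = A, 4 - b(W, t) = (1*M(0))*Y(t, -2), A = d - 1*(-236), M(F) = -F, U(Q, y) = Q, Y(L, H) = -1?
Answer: 1835/2970966 ≈ 0.00061764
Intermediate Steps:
d = 751 (d = -2 + 753 = 751)
A = 987 (A = 751 - 1*(-236) = 751 + 236 = 987)
b(W, t) = 4 (b(W, t) = 4 - 1*(-1*0)*(-1) = 4 - 1*0*(-1) = 4 - 0*(-1) = 4 - 1*0 = 4 + 0 = 4)
u(O) = 987
(u(-921) + U(848, -559))/(2970962 + b(922, -1492)) = (987 + 848)/(2970962 + 4) = 1835/2970966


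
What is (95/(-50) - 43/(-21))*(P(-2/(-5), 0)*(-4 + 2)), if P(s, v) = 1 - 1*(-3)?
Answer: -124/105 ≈ -1.1810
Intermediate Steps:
P(s, v) = 4 (P(s, v) = 1 + 3 = 4)
(95/(-50) - 43/(-21))*(P(-2/(-5), 0)*(-4 + 2)) = (95/(-50) - 43/(-21))*(4*(-4 + 2)) = (95*(-1/50) - 43*(-1/21))*(4*(-2)) = (-19/10 + 43/21)*(-8) = (31/210)*(-8) = -124/105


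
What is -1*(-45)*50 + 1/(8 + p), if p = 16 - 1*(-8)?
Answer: 72001/32 ≈ 2250.0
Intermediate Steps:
p = 24 (p = 16 + 8 = 24)
-1*(-45)*50 + 1/(8 + p) = -1*(-45)*50 + 1/(8 + 24) = 45*50 + 1/32 = 2250 + 1/32 = 72001/32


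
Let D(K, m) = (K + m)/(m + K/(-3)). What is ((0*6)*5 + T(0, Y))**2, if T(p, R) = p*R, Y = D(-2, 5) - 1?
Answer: 0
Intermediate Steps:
D(K, m) = (K + m)/(m - K/3) (D(K, m) = (K + m)/(m + K*(-1/3)) = (K + m)/(m - K/3))
Y = -8/17 (Y = 3*(-2 + 5)/(-1*(-2) + 3*5) - 1 = 3*3/(2 + 15) - 1 = 3*3/17 - 1 = 3*(1/17)*3 - 1 = 9/17 - 1 = -8/17 ≈ -0.47059)
T(p, R) = R*p
((0*6)*5 + T(0, Y))**2 = ((0*6)*5 - 8/17*0)**2 = (0*5 + 0)**2 = (0 + 0)**2 = 0**2 = 0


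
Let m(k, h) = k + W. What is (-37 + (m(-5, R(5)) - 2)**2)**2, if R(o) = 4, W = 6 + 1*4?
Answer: 784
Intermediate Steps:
W = 10 (W = 6 + 4 = 10)
m(k, h) = 10 + k (m(k, h) = k + 10 = 10 + k)
(-37 + (m(-5, R(5)) - 2)**2)**2 = (-37 + ((10 - 5) - 2)**2)**2 = (-37 + (5 - 2)**2)**2 = (-37 + 3**2)**2 = (-37 + 9)**2 = (-28)**2 = 784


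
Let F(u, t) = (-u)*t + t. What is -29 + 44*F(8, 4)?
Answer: -1261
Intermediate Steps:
F(u, t) = t - t*u (F(u, t) = -t*u + t = t - t*u)
-29 + 44*F(8, 4) = -29 + 44*(4*(1 - 1*8)) = -29 + 44*(4*(1 - 8)) = -29 + 44*(4*(-7)) = -29 + 44*(-28) = -29 - 1232 = -1261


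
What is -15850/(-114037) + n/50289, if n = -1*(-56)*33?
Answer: 335940342/1911602231 ≈ 0.17574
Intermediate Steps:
n = 1848 (n = 56*33 = 1848)
-15850/(-114037) + n/50289 = -15850/(-114037) + 1848/50289 = -15850*(-1/114037) + 1848*(1/50289) = 15850/114037 + 616/16763 = 335940342/1911602231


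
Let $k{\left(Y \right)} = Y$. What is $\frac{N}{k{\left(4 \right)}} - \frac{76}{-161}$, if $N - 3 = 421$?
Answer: $\frac{17142}{161} \approx 106.47$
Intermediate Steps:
$N = 424$ ($N = 3 + 421 = 424$)
$\frac{N}{k{\left(4 \right)}} - \frac{76}{-161} = \frac{424}{4} - \frac{76}{-161} = 424 \cdot \frac{1}{4} - - \frac{76}{161} = 106 + \frac{76}{161} = \frac{17142}{161}$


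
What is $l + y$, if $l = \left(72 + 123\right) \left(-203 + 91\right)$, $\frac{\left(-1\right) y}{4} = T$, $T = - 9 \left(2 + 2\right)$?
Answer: $-21696$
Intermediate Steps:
$T = -36$ ($T = \left(-9\right) 4 = -36$)
$y = 144$ ($y = \left(-4\right) \left(-36\right) = 144$)
$l = -21840$ ($l = 195 \left(-112\right) = -21840$)
$l + y = -21840 + 144 = -21696$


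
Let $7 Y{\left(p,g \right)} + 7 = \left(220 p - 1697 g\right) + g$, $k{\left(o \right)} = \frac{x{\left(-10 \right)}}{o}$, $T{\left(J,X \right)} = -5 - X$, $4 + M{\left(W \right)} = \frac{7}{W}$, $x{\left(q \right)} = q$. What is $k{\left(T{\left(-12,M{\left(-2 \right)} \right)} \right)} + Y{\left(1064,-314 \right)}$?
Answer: $\frac{766589}{7} \approx 1.0951 \cdot 10^{5}$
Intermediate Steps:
$M{\left(W \right)} = -4 + \frac{7}{W}$
$k{\left(o \right)} = - \frac{10}{o}$
$Y{\left(p,g \right)} = -1 - \frac{1696 g}{7} + \frac{220 p}{7}$ ($Y{\left(p,g \right)} = -1 + \frac{\left(220 p - 1697 g\right) + g}{7} = -1 + \frac{\left(- 1697 g + 220 p\right) + g}{7} = -1 + \frac{- 1696 g + 220 p}{7} = -1 - \left(- \frac{220 p}{7} + \frac{1696 g}{7}\right) = -1 - \frac{1696 g}{7} + \frac{220 p}{7}$)
$k{\left(T{\left(-12,M{\left(-2 \right)} \right)} \right)} + Y{\left(1064,-314 \right)} = - \frac{10}{-5 - \left(-4 + \frac{7}{-2}\right)} - - \frac{766617}{7} = - \frac{10}{-5 - \left(-4 + 7 \left(- \frac{1}{2}\right)\right)} + \left(-1 + \frac{532544}{7} + 33440\right) = - \frac{10}{-5 - \left(-4 - \frac{7}{2}\right)} + \frac{766617}{7} = - \frac{10}{-5 - - \frac{15}{2}} + \frac{766617}{7} = - \frac{10}{-5 + \frac{15}{2}} + \frac{766617}{7} = - \frac{10}{\frac{5}{2}} + \frac{766617}{7} = \left(-10\right) \frac{2}{5} + \frac{766617}{7} = -4 + \frac{766617}{7} = \frac{766589}{7}$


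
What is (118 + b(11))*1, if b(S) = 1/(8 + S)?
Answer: 2243/19 ≈ 118.05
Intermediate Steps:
(118 + b(11))*1 = (118 + 1/(8 + 11))*1 = (118 + 1/19)*1 = (2243/19)*1 = 2243/19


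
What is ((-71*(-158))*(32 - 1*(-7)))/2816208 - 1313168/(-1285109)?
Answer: 710065330777/603189041112 ≈ 1.1772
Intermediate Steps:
((-71*(-158))*(32 - 1*(-7)))/2816208 - 1313168/(-1285109) = (11218*(32 + 7))*(1/2816208) - 1313168*(-1/1285109) = (11218*39)*(1/2816208) + 1313168/1285109 = 437502*(1/2816208) + 1313168/1285109 = 72917/469368 + 1313168/1285109 = 710065330777/603189041112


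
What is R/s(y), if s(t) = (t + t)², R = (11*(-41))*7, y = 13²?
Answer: -3157/114244 ≈ -0.027634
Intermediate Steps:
y = 169
R = -3157 (R = -451*7 = -3157)
s(t) = 4*t² (s(t) = (2*t)² = 4*t²)
R/s(y) = -3157/(4*169²) = -3157/(4*28561) = -3157/114244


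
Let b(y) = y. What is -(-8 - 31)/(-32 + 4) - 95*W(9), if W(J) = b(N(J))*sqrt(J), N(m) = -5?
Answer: 39861/28 ≈ 1423.6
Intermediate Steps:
W(J) = -5*sqrt(J)
-(-8 - 31)/(-32 + 4) - 95*W(9) = -(-8 - 31)/(-32 + 4) - (-475)*sqrt(9) = -(-39)/(-28) - (-475)*3 = -(-39)*(-1)/28 - 95*(-15) = -1*39/28 + 1425 = -39/28 + 1425 = 39861/28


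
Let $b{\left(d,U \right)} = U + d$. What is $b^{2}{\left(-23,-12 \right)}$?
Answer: $1225$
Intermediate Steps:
$b^{2}{\left(-23,-12 \right)} = \left(-12 - 23\right)^{2} = \left(-35\right)^{2} = 1225$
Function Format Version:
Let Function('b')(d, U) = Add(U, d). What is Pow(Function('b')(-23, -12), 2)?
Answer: 1225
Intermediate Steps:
Pow(Function('b')(-23, -12), 2) = Pow(Add(-12, -23), 2) = Pow(-35, 2) = 1225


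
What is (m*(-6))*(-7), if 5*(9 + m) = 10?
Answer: -294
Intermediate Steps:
m = -7 (m = -9 + (1/5)*10 = -9 + 2 = -7)
(m*(-6))*(-7) = -7*(-6)*(-7) = 42*(-7) = -294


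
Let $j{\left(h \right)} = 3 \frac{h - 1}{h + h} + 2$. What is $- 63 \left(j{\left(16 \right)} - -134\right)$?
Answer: $- \frac{277011}{32} \approx -8656.6$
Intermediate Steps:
$j{\left(h \right)} = 2 + \frac{3 \left(-1 + h\right)}{2 h}$ ($j{\left(h \right)} = 3 \frac{-1 + h}{2 h} + 2 = \frac{3 \left(-1 + h\right)}{2 h} + 2 = 2 + \frac{3 \left(-1 + h\right)}{2 h}$)
$- 63 \left(j{\left(16 \right)} - -134\right) = - 63 \left(\frac{-3 + 7 \cdot 16}{2 \cdot 16} - -134\right) = - 63 \left(\frac{1}{2} \cdot \frac{1}{16} \left(-3 + 112\right) + 134\right) = - 63 \left(\frac{1}{2} \cdot \frac{1}{16} \cdot 109 + 134\right) = - 63 \left(\frac{109}{32} + 134\right) = \left(-63\right) \frac{4397}{32} = - \frac{277011}{32}$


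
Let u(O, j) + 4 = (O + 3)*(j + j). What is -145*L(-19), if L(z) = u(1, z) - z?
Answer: 19865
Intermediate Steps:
u(O, j) = -4 + 2*j*(3 + O) (u(O, j) = -4 + (O + 3)*(j + j) = -4 + (3 + O)*(2*j) = -4 + 2*j*(3 + O))
L(z) = -4 + 7*z (L(z) = (-4 + 6*z + 2*1*z) - z = (-4 + 6*z + 2*z) - z = (-4 + 8*z) - z = -4 + 7*z)
-145*L(-19) = -145*(-4 + 7*(-19)) = -145*(-4 - 133) = -145*(-137) = 19865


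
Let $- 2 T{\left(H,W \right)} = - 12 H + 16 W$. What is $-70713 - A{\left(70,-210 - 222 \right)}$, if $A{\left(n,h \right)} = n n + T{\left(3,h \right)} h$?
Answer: $1425155$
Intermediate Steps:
$T{\left(H,W \right)} = - 8 W + 6 H$ ($T{\left(H,W \right)} = - \frac{- 12 H + 16 W}{2} = - 8 W + 6 H$)
$A{\left(n,h \right)} = n^{2} + h \left(18 - 8 h\right)$ ($A{\left(n,h \right)} = n n + \left(- 8 h + 6 \cdot 3\right) h = n^{2} + \left(- 8 h + 18\right) h = n^{2} + \left(18 - 8 h\right) h = n^{2} + h \left(18 - 8 h\right)$)
$-70713 - A{\left(70,-210 - 222 \right)} = -70713 - \left(70^{2} - 2 \left(-210 - 222\right) \left(-9 + 4 \left(-210 - 222\right)\right)\right) = -70713 - \left(4900 - - 864 \left(-9 + 4 \left(-432\right)\right)\right) = -70713 - \left(4900 - - 864 \left(-9 - 1728\right)\right) = -70713 - \left(4900 - \left(-864\right) \left(-1737\right)\right) = -70713 - \left(4900 - 1500768\right) = -70713 - -1495868 = -70713 + 1495868 = 1425155$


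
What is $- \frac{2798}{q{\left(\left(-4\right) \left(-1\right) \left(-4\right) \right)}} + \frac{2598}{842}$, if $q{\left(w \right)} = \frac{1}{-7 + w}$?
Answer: $\frac{27094333}{421} \approx 64357.0$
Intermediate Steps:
$- \frac{2798}{q{\left(\left(-4\right) \left(-1\right) \left(-4\right) \right)}} + \frac{2598}{842} = - \frac{2798}{\frac{1}{-7 + \left(-4\right) \left(-1\right) \left(-4\right)}} + \frac{2598}{842} = - \frac{2798}{\frac{1}{-7 + 4 \left(-4\right)}} + 2598 \cdot \frac{1}{842} = - \frac{2798}{\frac{1}{-7 - 16}} + \frac{1299}{421} = - \frac{2798}{\frac{1}{-23}} + \frac{1299}{421} = - \frac{2798}{- \frac{1}{23}} + \frac{1299}{421} = \left(-2798\right) \left(-23\right) + \frac{1299}{421} = 64354 + \frac{1299}{421} = \frac{27094333}{421}$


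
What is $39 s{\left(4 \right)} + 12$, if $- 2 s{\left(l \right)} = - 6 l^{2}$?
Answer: $1884$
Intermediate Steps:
$s{\left(l \right)} = 3 l^{2}$ ($s{\left(l \right)} = - \frac{\left(-6\right) l^{2}}{2} = 3 l^{2}$)
$39 s{\left(4 \right)} + 12 = 39 \cdot 3 \cdot 4^{2} + 12 = 39 \cdot 3 \cdot 16 + 12 = 39 \cdot 48 + 12 = 1872 + 12 = 1884$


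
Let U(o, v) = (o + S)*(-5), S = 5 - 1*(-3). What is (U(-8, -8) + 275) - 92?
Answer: 183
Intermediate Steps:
S = 8 (S = 5 + 3 = 8)
U(o, v) = -40 - 5*o (U(o, v) = (o + 8)*(-5) = (8 + o)*(-5) = -40 - 5*o)
(U(-8, -8) + 275) - 92 = ((-40 - 5*(-8)) + 275) - 92 = ((-40 + 40) + 275) - 92 = (0 + 275) - 92 = 275 - 92 = 183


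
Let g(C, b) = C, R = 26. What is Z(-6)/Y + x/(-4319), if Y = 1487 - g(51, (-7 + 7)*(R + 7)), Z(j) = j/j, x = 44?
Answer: -58865/6202084 ≈ -0.0094912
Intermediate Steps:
Z(j) = 1
Y = 1436 (Y = 1487 - 1*51 = 1487 - 51 = 1436)
Z(-6)/Y + x/(-4319) = 1/1436 + 44/(-4319) = 1*(1/1436) + 44*(-1/4319) = 1/1436 - 44/4319 = -58865/6202084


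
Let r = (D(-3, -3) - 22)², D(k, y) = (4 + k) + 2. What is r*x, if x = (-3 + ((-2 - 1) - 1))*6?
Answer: -15162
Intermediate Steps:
D(k, y) = 6 + k
x = -42 (x = (-3 + (-3 - 1))*6 = (-3 - 4)*6 = -7*6 = -42)
r = 361 (r = ((6 - 3) - 22)² = (3 - 22)² = (-19)² = 361)
r*x = 361*(-42) = -15162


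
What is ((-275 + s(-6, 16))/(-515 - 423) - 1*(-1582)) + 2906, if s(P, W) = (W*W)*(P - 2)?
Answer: 4212067/938 ≈ 4490.5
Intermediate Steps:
s(P, W) = W**2*(-2 + P)
((-275 + s(-6, 16))/(-515 - 423) - 1*(-1582)) + 2906 = ((-275 + 16**2*(-2 - 6))/(-515 - 423) - 1*(-1582)) + 2906 = ((-275 + 256*(-8))/(-938) + 1582) + 2906 = ((-275 - 2048)*(-1/938) + 1582) + 2906 = (-2323*(-1/938) + 1582) + 2906 = (2323/938 + 1582) + 2906 = 1486239/938 + 2906 = 4212067/938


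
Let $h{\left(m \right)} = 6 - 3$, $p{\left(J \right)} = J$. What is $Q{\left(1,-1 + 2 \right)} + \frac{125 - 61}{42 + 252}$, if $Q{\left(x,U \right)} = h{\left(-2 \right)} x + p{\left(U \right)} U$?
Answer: $\frac{620}{147} \approx 4.2177$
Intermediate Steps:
$h{\left(m \right)} = 3$ ($h{\left(m \right)} = 6 - 3 = 3$)
$Q{\left(x,U \right)} = U^{2} + 3 x$ ($Q{\left(x,U \right)} = 3 x + U U = 3 x + U^{2} = U^{2} + 3 x$)
$Q{\left(1,-1 + 2 \right)} + \frac{125 - 61}{42 + 252} = \left(\left(-1 + 2\right)^{2} + 3 \cdot 1\right) + \frac{125 - 61}{42 + 252} = \left(1^{2} + 3\right) + \frac{64}{294} = \left(1 + 3\right) + 64 \cdot \frac{1}{294} = 4 + \frac{32}{147} = \frac{620}{147}$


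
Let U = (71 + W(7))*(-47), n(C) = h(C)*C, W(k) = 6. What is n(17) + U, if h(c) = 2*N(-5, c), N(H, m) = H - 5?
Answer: -3959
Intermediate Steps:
N(H, m) = -5 + H
h(c) = -20 (h(c) = 2*(-5 - 5) = 2*(-10) = -20)
n(C) = -20*C
U = -3619 (U = (71 + 6)*(-47) = 77*(-47) = -3619)
n(17) + U = -20*17 - 3619 = -340 - 3619 = -3959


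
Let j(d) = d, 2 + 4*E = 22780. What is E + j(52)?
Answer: 11493/2 ≈ 5746.5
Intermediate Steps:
E = 11389/2 (E = -½ + (¼)*22780 = -½ + 5695 = 11389/2 ≈ 5694.5)
E + j(52) = 11389/2 + 52 = 11493/2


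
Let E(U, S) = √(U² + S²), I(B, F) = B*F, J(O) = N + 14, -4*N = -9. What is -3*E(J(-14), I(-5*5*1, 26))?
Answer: -195*√1601/4 ≈ -1950.6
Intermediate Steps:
N = 9/4 (N = -¼*(-9) = 9/4 ≈ 2.2500)
J(O) = 65/4 (J(O) = 9/4 + 14 = 65/4)
E(U, S) = √(S² + U²)
-3*E(J(-14), I(-5*5*1, 26)) = -3*√(((-5*5*1)*26)² + (65/4)²) = -3*√((-25*1*26)² + 4225/16) = -3*√((-25*26)² + 4225/16) = -3*√((-650)² + 4225/16) = -3*√(422500 + 4225/16) = -195*√1601/4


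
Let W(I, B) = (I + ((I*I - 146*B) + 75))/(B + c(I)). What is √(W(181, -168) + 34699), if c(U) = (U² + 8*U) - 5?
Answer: 3*√1116638631209/17018 ≈ 186.28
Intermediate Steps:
c(U) = -5 + U² + 8*U
W(I, B) = (75 + I + I² - 146*B)/(-5 + B + I² + 8*I) (W(I, B) = (I + ((I*I - 146*B) + 75))/(B + (-5 + I² + 8*I)) = (I + ((I² - 146*B) + 75))/(-5 + B + I² + 8*I) = (I + (75 + I² - 146*B))/(-5 + B + I² + 8*I) = (75 + I + I² - 146*B)/(-5 + B + I² + 8*I))
√(W(181, -168) + 34699) = √((75 + 181 + 181² - 146*(-168))/(-5 - 168 + 181² + 8*181) + 34699) = √((75 + 181 + 32761 + 24528)/(-5 - 168 + 32761 + 1448) + 34699) = √(57545/34036 + 34699) = √(1181072709/34036) = 3*√1116638631209/17018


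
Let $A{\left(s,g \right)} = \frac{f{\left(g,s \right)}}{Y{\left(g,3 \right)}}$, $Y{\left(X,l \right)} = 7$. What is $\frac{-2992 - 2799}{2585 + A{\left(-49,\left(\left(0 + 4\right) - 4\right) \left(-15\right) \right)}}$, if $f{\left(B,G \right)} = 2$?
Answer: $- \frac{40537}{18097} \approx -2.24$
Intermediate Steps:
$A{\left(s,g \right)} = \frac{2}{7}$
$\frac{-2992 - 2799}{2585 + A{\left(-49,\left(\left(0 + 4\right) - 4\right) \left(-15\right) \right)}} = \frac{-2992 - 2799}{2585 + \frac{2}{7}} = - \frac{5791}{\frac{18097}{7}} = \left(-5791\right) \frac{7}{18097} = - \frac{40537}{18097}$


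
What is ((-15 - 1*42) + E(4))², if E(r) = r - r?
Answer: 3249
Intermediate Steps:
E(r) = 0
((-15 - 1*42) + E(4))² = ((-15 - 1*42) + 0)² = ((-15 - 42) + 0)² = (-57 + 0)² = (-57)² = 3249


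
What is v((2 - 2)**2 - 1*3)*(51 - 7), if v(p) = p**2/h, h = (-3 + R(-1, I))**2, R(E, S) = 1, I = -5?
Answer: 99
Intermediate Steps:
h = 4 (h = (-3 + 1)**2 = (-2)**2 = 4)
v(p) = p**2/4
v((2 - 2)**2 - 1*3)*(51 - 7) = (((2 - 2)**2 - 1*3)**2/4)*(51 - 7) = ((0**2 - 3)**2/4)*44 = ((0 - 3)**2/4)*44 = ((1/4)*(-3)**2)*44 = ((1/4)*9)*44 = (9/4)*44 = 99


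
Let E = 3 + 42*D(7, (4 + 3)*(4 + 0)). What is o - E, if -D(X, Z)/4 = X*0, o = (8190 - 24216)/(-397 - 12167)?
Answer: -3611/2094 ≈ -1.7245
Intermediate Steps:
o = 2671/2094 (o = -16026/(-12564) = -16026*(-1/12564) = 2671/2094 ≈ 1.2755)
D(X, Z) = 0 (D(X, Z) = -4*X*0 = -4*0 = 0)
E = 3 (E = 3 + 42*0 = 3 + 0 = 3)
o - E = 2671/2094 - 1*3 = 2671/2094 - 3 = -3611/2094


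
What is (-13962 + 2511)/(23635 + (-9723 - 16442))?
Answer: 1041/230 ≈ 4.5261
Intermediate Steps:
(-13962 + 2511)/(23635 + (-9723 - 16442)) = -11451/(23635 - 26165) = -11451/(-2530) = -11451*(-1/2530) = 1041/230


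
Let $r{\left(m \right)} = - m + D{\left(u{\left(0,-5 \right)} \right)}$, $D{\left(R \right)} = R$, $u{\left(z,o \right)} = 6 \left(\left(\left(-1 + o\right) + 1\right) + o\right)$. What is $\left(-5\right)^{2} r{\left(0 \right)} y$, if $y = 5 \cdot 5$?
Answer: $-37500$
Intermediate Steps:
$u{\left(z,o \right)} = 12 o$ ($u{\left(z,o \right)} = 6 \left(o + o\right) = 6 \cdot 2 o = 12 o$)
$y = 25$
$r{\left(m \right)} = -60 - m$ ($r{\left(m \right)} = - m + 12 \left(-5\right) = - m - 60 = -60 - m$)
$\left(-5\right)^{2} r{\left(0 \right)} y = \left(-5\right)^{2} \left(-60 - 0\right) 25 = 25 \left(-60 + 0\right) 25 = 25 \left(-60\right) 25 = \left(-1500\right) 25 = -37500$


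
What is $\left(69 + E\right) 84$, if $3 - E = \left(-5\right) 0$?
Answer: $6048$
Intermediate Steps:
$E = 3$ ($E = 3 - \left(-5\right) 0 = 3 - 0 = 3 + 0 = 3$)
$\left(69 + E\right) 84 = \left(69 + 3\right) 84 = 72 \cdot 84 = 6048$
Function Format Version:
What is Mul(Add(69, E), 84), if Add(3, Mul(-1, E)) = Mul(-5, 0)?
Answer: 6048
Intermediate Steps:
E = 3 (E = Add(3, Mul(-1, Mul(-5, 0))) = Add(3, Mul(-1, 0)) = Add(3, 0) = 3)
Mul(Add(69, E), 84) = Mul(Add(69, 3), 84) = Mul(72, 84) = 6048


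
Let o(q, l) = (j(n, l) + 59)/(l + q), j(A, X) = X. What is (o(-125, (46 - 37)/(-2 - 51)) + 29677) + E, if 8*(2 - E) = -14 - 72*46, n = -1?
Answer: 399290907/13268 ≈ 30094.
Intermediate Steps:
o(q, l) = (59 + l)/(l + q) (o(q, l) = (l + 59)/(l + q) = (59 + l)/(l + q))
E = 1671/4 (E = 2 - (-14 - 72*46)/8 = 2 - (-14 - 3312)/8 = 2 - 1/8*(-3326) = 2 + 1663/4 = 1671/4 ≈ 417.75)
(o(-125, (46 - 37)/(-2 - 51)) + 29677) + E = ((59 + (46 - 37)/(-2 - 51))/((46 - 37)/(-2 - 51) - 125) + 29677) + 1671/4 = ((59 + 9/(-53))/(9/(-53) - 125) + 29677) + 1671/4 = ((59 + 9*(-1/53))/(9*(-1/53) - 125) + 29677) + 1671/4 = ((59 - 9/53)/(-9/53 - 125) + 29677) + 1671/4 = ((3118/53)/(-6634/53) + 29677) + 1671/4 = (-53/6634*3118/53 + 29677) + 1671/4 = (-1559/3317 + 29677) + 1671/4 = 98437050/3317 + 1671/4 = 399290907/13268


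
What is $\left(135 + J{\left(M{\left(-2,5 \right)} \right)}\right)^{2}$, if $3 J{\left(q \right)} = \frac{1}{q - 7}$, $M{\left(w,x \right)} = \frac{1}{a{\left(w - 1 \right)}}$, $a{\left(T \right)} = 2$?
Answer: $\frac{27699169}{1521} \approx 18211.0$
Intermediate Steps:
$M{\left(w,x \right)} = \frac{1}{2}$
$J{\left(q \right)} = \frac{1}{3 \left(-7 + q\right)}$ ($J{\left(q \right)} = \frac{1}{3 \left(q - 7\right)} = \frac{1}{3 \left(-7 + q\right)}$)
$\left(135 + J{\left(M{\left(-2,5 \right)} \right)}\right)^{2} = \left(135 + \frac{1}{3 \left(-7 + \frac{1}{2}\right)}\right)^{2} = \left(135 + \frac{1}{3 \left(- \frac{13}{2}\right)}\right)^{2} = \left(135 + \frac{1}{3} \left(- \frac{2}{13}\right)\right)^{2} = \left(135 - \frac{2}{39}\right)^{2} = \left(\frac{5263}{39}\right)^{2} = \frac{27699169}{1521}$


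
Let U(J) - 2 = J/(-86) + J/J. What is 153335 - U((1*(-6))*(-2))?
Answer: 6593282/43 ≈ 1.5333e+5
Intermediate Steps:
U(J) = 3 - J/86 (U(J) = 2 + (J/(-86) + J/J) = 2 + (J*(-1/86) + 1) = 2 + (-J/86 + 1) = 2 + (1 - J/86) = 3 - J/86)
153335 - U((1*(-6))*(-2)) = 153335 - (3 - 1*(-6)*(-2)/86) = 153335 - (3 - (-3)*(-2)/43) = 153335 - (3 - 1/86*12) = 153335 - (3 - 6/43) = 153335 - 1*123/43 = 153335 - 123/43 = 6593282/43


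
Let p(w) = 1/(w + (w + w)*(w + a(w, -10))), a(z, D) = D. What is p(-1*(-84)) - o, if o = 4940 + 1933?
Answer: -86022467/12516 ≈ -6873.0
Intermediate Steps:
p(w) = 1/(w + 2*w*(-10 + w)) (p(w) = 1/(w + (w + w)*(w - 10)) = 1/(w + (2*w)*(-10 + w)) = 1/(w + 2*w*(-10 + w)))
o = 6873
p(-1*(-84)) - o = 1/(((-1*(-84)))*(-19 + 2*(-1*(-84)))) - 1*6873 = 1/(84*(-19 + 2*84)) - 6873 = 1/(84*(-19 + 168)) - 6873 = (1/84)/149 - 6873 = (1/84)*(1/149) - 6873 = 1/12516 - 6873 = -86022467/12516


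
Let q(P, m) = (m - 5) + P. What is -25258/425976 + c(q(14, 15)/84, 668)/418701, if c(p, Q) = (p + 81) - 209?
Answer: -12401611925/208082673372 ≈ -0.059599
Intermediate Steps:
q(P, m) = -5 + P + m (q(P, m) = (-5 + m) + P = -5 + P + m)
c(p, Q) = -128 + p (c(p, Q) = (81 + p) - 209 = -128 + p)
-25258/425976 + c(q(14, 15)/84, 668)/418701 = -25258/425976 + (-128 + (-5 + 14 + 15)/84)/418701 = -25258*1/425976 + (-128 + 24*(1/84))*(1/418701) = -12629/212988 + (-128 + 2/7)*(1/418701) = -12629/212988 - 894/7*1/418701 = -12629/212988 - 298/976969 = -12401611925/208082673372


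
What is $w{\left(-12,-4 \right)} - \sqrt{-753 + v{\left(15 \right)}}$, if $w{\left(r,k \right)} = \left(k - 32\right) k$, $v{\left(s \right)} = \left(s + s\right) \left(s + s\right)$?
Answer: $144 - 7 \sqrt{3} \approx 131.88$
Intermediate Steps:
$v{\left(s \right)} = 4 s^{2}$ ($v{\left(s \right)} = 2 s 2 s = 4 s^{2}$)
$w{\left(r,k \right)} = k \left(-32 + k\right)$ ($w{\left(r,k \right)} = \left(-32 + k\right) k = k \left(-32 + k\right)$)
$w{\left(-12,-4 \right)} - \sqrt{-753 + v{\left(15 \right)}} = - 4 \left(-32 - 4\right) - \sqrt{-753 + 4 \cdot 15^{2}} = \left(-4\right) \left(-36\right) - \sqrt{-753 + 4 \cdot 225} = 144 - \sqrt{-753 + 900} = 144 - \sqrt{147} = 144 - 7 \sqrt{3}$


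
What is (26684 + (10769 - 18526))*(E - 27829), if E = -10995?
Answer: -734821848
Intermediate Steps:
(26684 + (10769 - 18526))*(E - 27829) = (26684 + (10769 - 18526))*(-10995 - 27829) = (26684 - 7757)*(-38824) = 18927*(-38824) = -734821848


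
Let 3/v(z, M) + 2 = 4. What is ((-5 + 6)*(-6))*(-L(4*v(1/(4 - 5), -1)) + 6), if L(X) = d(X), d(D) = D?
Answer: 0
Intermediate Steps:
v(z, M) = 3/2 (v(z, M) = 3/(-2 + 4) = 3/2)
L(X) = X
((-5 + 6)*(-6))*(-L(4*v(1/(4 - 5), -1)) + 6) = ((-5 + 6)*(-6))*(-4*3/2 + 6) = (1*(-6))*(-1*6 + 6) = -6*(-6 + 6) = -6*0 = 0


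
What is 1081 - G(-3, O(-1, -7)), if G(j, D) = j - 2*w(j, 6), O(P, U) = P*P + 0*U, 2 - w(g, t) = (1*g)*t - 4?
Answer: 1132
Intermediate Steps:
w(g, t) = 6 - g*t (w(g, t) = 2 - ((1*g)*t - 4) = 2 - (g*t - 4) = 2 - (-4 + g*t) = 2 + (4 - g*t) = 6 - g*t)
O(P, U) = P² (O(P, U) = P² + 0 = P²)
G(j, D) = -12 + 13*j (G(j, D) = j - 2*(6 - 1*j*6) = j - 2*(6 - 6*j) = j + (-12 + 12*j) = -12 + 13*j)
1081 - G(-3, O(-1, -7)) = 1081 - (-12 + 13*(-3)) = 1081 - (-12 - 39) = 1081 - 1*(-51) = 1081 + 51 = 1132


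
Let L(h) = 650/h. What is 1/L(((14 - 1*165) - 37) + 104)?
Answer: -42/325 ≈ -0.12923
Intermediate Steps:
1/L(((14 - 1*165) - 37) + 104) = 1/(650/(((14 - 1*165) - 37) + 104)) = 1/(650/(((14 - 165) - 37) + 104)) = 1/(650/((-151 - 37) + 104)) = 1/(650/(-188 + 104)) = 1/(650/(-84)) = 1/(650*(-1/84)) = 1/(-325/42) = -42/325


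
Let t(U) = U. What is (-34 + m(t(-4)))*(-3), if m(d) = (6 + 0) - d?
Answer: 72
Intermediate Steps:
m(d) = 6 - d
(-34 + m(t(-4)))*(-3) = (-34 + (6 - 1*(-4)))*(-3) = (-34 + (6 + 4))*(-3) = (-34 + 10)*(-3) = -24*(-3) = 72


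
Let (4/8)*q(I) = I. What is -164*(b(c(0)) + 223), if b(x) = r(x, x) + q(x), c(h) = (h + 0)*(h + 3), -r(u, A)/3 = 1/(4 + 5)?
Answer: -109552/3 ≈ -36517.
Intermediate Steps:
q(I) = 2*I
r(u, A) = -⅓ (r(u, A) = -3/(4 + 5) = -3/9 = -3*⅑ = -⅓)
c(h) = h*(3 + h)
b(x) = -⅓ + 2*x
-164*(b(c(0)) + 223) = -164*((-⅓ + 2*(0*(3 + 0))) + 223) = -164*((-⅓ + 2*(0*3)) + 223) = -164*((-⅓ + 2*0) + 223) = -164*((-⅓ + 0) + 223) = -164*(-⅓ + 223) = -164*668/3 = -109552/3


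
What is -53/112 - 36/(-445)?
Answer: -19553/49840 ≈ -0.39232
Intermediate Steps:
-53/112 - 36/(-445) = -53*1/112 - 36*(-1/445) = -53/112 + 36/445 = -19553/49840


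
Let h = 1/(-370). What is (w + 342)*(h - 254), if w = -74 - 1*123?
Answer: -2725449/74 ≈ -36830.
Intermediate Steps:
w = -197 (w = -74 - 123 = -197)
h = -1/370 ≈ -0.0027027
(w + 342)*(h - 254) = (-197 + 342)*(-1/370 - 254) = 145*(-93981/370) = -2725449/74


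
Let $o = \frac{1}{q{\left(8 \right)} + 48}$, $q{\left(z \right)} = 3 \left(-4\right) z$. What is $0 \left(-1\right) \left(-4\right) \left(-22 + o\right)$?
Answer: $0$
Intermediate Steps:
$q{\left(z \right)} = - 12 z$
$o = - \frac{1}{48}$ ($o = \frac{1}{\left(-12\right) 8 + 48} = \frac{1}{-96 + 48} = \frac{1}{-48} = - \frac{1}{48} \approx -0.020833$)
$0 \left(-1\right) \left(-4\right) \left(-22 + o\right) = 0 \left(-1\right) \left(-4\right) \left(-22 - \frac{1}{48}\right) = 0 \left(-4\right) \left(- \frac{1057}{48}\right) = 0 \left(- \frac{1057}{48}\right) = 0$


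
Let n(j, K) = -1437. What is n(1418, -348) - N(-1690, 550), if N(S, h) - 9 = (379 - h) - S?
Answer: -2965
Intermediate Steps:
N(S, h) = 388 - S - h (N(S, h) = 9 + ((379 - h) - S) = 9 + (379 - S - h) = 388 - S - h)
n(1418, -348) - N(-1690, 550) = -1437 - (388 - 1*(-1690) - 1*550) = -1437 - (388 + 1690 - 550) = -1437 - 1*1528 = -1437 - 1528 = -2965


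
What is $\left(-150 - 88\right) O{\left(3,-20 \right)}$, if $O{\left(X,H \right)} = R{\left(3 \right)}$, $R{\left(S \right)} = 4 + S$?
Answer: $-1666$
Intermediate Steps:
$O{\left(X,H \right)} = 7$ ($O{\left(X,H \right)} = 4 + 3 = 7$)
$\left(-150 - 88\right) O{\left(3,-20 \right)} = \left(-150 - 88\right) 7 = \left(-238\right) 7 = -1666$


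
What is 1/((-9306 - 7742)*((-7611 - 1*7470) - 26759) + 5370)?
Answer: 1/713293690 ≈ 1.4019e-9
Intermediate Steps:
1/((-9306 - 7742)*((-7611 - 1*7470) - 26759) + 5370) = 1/(-17048*((-7611 - 7470) - 26759) + 5370) = 1/(-17048*(-15081 - 26759) + 5370) = 1/(-17048*(-41840) + 5370) = 1/(713288320 + 5370) = 1/713293690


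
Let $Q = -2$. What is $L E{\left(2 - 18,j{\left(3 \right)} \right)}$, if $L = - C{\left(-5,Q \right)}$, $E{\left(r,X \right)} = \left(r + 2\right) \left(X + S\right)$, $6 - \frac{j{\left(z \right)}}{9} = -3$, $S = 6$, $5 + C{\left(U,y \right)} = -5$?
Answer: $-12180$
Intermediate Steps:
$C{\left(U,y \right)} = -10$ ($C{\left(U,y \right)} = -5 - 5 = -10$)
$j{\left(z \right)} = 81$ ($j{\left(z \right)} = 54 - -27 = 54 + 27 = 81$)
$E{\left(r,X \right)} = \left(2 + r\right) \left(6 + X\right)$ ($E{\left(r,X \right)} = \left(r + 2\right) \left(X + 6\right) = \left(2 + r\right) \left(6 + X\right)$)
$L = 10$ ($L = \left(-1\right) \left(-10\right) = 10$)
$L E{\left(2 - 18,j{\left(3 \right)} \right)} = 10 \left(12 + 2 \cdot 81 + 6 \left(2 - 18\right) + 81 \left(2 - 18\right)\right) = 10 \left(12 + 162 + 6 \left(2 - 18\right) + 81 \left(2 - 18\right)\right) = 10 \left(12 + 162 + 6 \left(-16\right) + 81 \left(-16\right)\right) = 10 \left(12 + 162 - 96 - 1296\right) = 10 \left(-1218\right) = -12180$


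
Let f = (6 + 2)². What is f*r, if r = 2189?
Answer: 140096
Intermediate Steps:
f = 64 (f = 8² = 64)
f*r = 64*2189 = 140096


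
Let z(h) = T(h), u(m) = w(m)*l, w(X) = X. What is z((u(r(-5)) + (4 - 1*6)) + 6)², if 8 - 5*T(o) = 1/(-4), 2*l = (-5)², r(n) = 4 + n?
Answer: 1089/400 ≈ 2.7225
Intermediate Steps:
l = 25/2 (l = (½)*(-5)² = (½)*25 = 25/2 ≈ 12.500)
T(o) = 33/20 (T(o) = 8/5 - ⅕/(-4) = 8/5 - ⅕*(-¼) = 8/5 + 1/20 = 33/20)
u(m) = 25*m/2 (u(m) = m*(25/2) = 25*m/2)
z(h) = 33/20
z((u(r(-5)) + (4 - 1*6)) + 6)² = (33/20)² = 1089/400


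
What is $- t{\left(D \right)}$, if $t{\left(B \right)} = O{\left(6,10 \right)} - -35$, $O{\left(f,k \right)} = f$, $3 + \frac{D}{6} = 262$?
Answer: $-41$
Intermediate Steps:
$D = 1554$ ($D = -18 + 6 \cdot 262 = -18 + 1572 = 1554$)
$t{\left(B \right)} = 41$ ($t{\left(B \right)} = 6 - -35 = 6 + 35 = 41$)
$- t{\left(D \right)} = \left(-1\right) 41 = -41$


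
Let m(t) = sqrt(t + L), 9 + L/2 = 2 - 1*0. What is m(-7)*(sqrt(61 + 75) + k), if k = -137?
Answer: I*sqrt(21)*(-137 + 2*sqrt(34)) ≈ -574.37*I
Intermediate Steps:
L = -14 (L = -18 + 2*(2 - 1*0) = -18 + 2*(2 + 0) = -18 + 2*2 = -18 + 4 = -14)
m(t) = sqrt(-14 + t) (m(t) = sqrt(t - 14) = sqrt(-14 + t))
m(-7)*(sqrt(61 + 75) + k) = sqrt(-14 - 7)*(sqrt(61 + 75) - 137) = sqrt(-21)*(sqrt(136) - 137) = (I*sqrt(21))*(2*sqrt(34) - 137) = (I*sqrt(21))*(-137 + 2*sqrt(34)) = I*sqrt(21)*(-137 + 2*sqrt(34))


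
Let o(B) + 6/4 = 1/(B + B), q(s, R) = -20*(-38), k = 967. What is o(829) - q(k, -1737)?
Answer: -631283/829 ≈ -761.50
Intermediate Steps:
q(s, R) = 760
o(B) = -3/2 + 1/(2*B) (o(B) = -3/2 + 1/(B + B) = -3/2 + 1/(2*B))
o(829) - q(k, -1737) = (1/2)*(1 - 3*829)/829 - 1*760 = (1/2)*(1/829)*(1 - 2487) - 760 = (1/2)*(1/829)*(-2486) - 760 = -1243/829 - 760 = -631283/829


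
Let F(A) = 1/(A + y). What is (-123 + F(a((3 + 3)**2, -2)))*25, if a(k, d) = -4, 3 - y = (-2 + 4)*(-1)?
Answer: -3050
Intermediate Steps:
y = 5 (y = 3 - (-2 + 4)*(-1) = 3 - 2*(-1) = 3 - 1*(-2) = 3 + 2 = 5)
F(A) = 1/(5 + A) (F(A) = 1/(A + 5) = 1/(5 + A))
(-123 + F(a((3 + 3)**2, -2)))*25 = (-123 + 1/(5 - 4))*25 = (-123 + 1/1)*25 = (-123 + 1)*25 = -122*25 = -3050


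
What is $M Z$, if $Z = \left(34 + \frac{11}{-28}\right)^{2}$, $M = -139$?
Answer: $- \frac{123081859}{784} \approx -1.5699 \cdot 10^{5}$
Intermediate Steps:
$Z = \frac{885481}{784}$ ($Z = \left(34 + 11 \left(- \frac{1}{28}\right)\right)^{2} = \left(34 - \frac{11}{28}\right)^{2} = \left(\frac{941}{28}\right)^{2} = \frac{885481}{784} \approx 1129.4$)
$M Z = \left(-139\right) \frac{885481}{784} = - \frac{123081859}{784}$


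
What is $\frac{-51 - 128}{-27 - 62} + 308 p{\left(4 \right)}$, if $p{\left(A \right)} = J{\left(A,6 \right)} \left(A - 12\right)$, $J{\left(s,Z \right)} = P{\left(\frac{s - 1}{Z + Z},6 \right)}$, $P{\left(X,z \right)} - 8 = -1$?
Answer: $- \frac{1534893}{89} \approx -17246.0$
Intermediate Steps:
$P{\left(X,z \right)} = 7$ ($P{\left(X,z \right)} = 8 - 1 = 7$)
$J{\left(s,Z \right)} = 7$
$p{\left(A \right)} = -84 + 7 A$ ($p{\left(A \right)} = 7 \left(A - 12\right) = 7 \left(-12 + A\right) = -84 + 7 A$)
$\frac{-51 - 128}{-27 - 62} + 308 p{\left(4 \right)} = \frac{-51 - 128}{-27 - 62} + 308 \left(-84 + 7 \cdot 4\right) = - \frac{179}{-89} + 308 \left(-84 + 28\right) = \left(-179\right) \left(- \frac{1}{89}\right) + 308 \left(-56\right) = \frac{179}{89} - 17248 = - \frac{1534893}{89}$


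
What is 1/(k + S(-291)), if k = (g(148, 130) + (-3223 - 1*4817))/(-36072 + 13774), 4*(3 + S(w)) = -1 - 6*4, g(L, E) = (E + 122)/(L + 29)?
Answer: -2631164/23389715 ≈ -0.11249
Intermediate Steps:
g(L, E) = (122 + E)/(29 + L)
S(w) = -37/4 (S(w) = -3 + (-1 - 6*4)/4 = -3 + (-1 - 24)/4 = -3 + (1/4)*(-25) = -3 - 25/4 = -37/4)
k = 237138/657791 (k = ((122 + 130)/(29 + 148) + (-3223 - 1*4817))/(-36072 + 13774) = (252/177 + (-3223 - 4817))/(-22298) = ((1/177)*252 - 8040)*(-1/22298) = (84/59 - 8040)*(-1/22298) = -474276/59*(-1/22298) = 237138/657791 ≈ 0.36051)
1/(k + S(-291)) = 1/(237138/657791 - 37/4) = 1/(-23389715/2631164) = -2631164/23389715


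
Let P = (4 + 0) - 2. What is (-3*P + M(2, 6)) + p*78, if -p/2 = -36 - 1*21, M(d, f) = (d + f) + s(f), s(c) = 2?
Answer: 8896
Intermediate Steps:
M(d, f) = 2 + d + f (M(d, f) = (d + f) + 2 = 2 + d + f)
p = 114 (p = -2*(-36 - 1*21) = -2*(-36 - 21) = -2*(-57) = 114)
P = 2 (P = 4 - 2 = 2)
(-3*P + M(2, 6)) + p*78 = (-3*2 + (2 + 2 + 6)) + 114*78 = (-6 + 10) + 8892 = 4 + 8892 = 8896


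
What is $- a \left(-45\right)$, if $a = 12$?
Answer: $540$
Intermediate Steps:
$- a \left(-45\right) = \left(-1\right) 12 \left(-45\right) = \left(-12\right) \left(-45\right) = 540$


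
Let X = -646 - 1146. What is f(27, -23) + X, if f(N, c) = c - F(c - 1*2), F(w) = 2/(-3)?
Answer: -5443/3 ≈ -1814.3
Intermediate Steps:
X = -1792
F(w) = -⅔ (F(w) = 2*(-⅓) = -⅔)
f(N, c) = ⅔ + c (f(N, c) = c - 1*(-⅔) = c + ⅔ = ⅔ + c)
f(27, -23) + X = (⅔ - 23) - 1792 = -67/3 - 1792 = -5443/3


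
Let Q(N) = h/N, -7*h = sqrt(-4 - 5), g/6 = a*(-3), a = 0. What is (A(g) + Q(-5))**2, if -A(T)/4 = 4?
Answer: 313591/1225 - 96*I/35 ≈ 255.99 - 2.7429*I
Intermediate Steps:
g = 0 (g = 6*(0*(-3)) = 6*0 = 0)
A(T) = -16 (A(T) = -4*4 = -16)
h = -3*I/7 (h = -sqrt(-4 - 5)/7 = -3*I/7 ≈ -0.42857*I)
Q(N) = -3*I/(7*N) (Q(N) = (-3*I/7)/N = -3*I/(7*N))
(A(g) + Q(-5))**2 = (-16 - 3/7*I/(-5))**2 = (-16 - 3/7*I*(-1/5))**2 = (-16 + 3*I/35)**2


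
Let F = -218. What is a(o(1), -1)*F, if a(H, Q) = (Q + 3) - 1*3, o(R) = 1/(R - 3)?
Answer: 218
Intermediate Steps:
o(R) = 1/(-3 + R)
a(H, Q) = Q (a(H, Q) = (3 + Q) - 3 = Q)
a(o(1), -1)*F = -1*(-218) = 218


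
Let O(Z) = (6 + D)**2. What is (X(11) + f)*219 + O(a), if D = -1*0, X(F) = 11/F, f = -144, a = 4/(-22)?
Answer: -31281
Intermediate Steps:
a = -2/11 (a = 4*(-1/22) = -2/11 ≈ -0.18182)
D = 0
O(Z) = 36 (O(Z) = (6 + 0)**2 = 6**2 = 36)
(X(11) + f)*219 + O(a) = (11/11 - 144)*219 + 36 = (11*(1/11) - 144)*219 + 36 = (1 - 144)*219 + 36 = -143*219 + 36 = -31317 + 36 = -31281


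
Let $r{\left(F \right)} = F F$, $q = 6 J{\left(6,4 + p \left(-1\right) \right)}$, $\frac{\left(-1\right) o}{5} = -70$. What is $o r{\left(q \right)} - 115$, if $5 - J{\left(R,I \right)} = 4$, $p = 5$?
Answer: $12485$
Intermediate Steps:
$o = 350$ ($o = \left(-5\right) \left(-70\right) = 350$)
$J{\left(R,I \right)} = 1$ ($J{\left(R,I \right)} = 5 - 4 = 1$)
$q = 6$ ($q = 6 \cdot 1 = 6$)
$r{\left(F \right)} = F^{2}$
$o r{\left(q \right)} - 115 = 350 \cdot 6^{2} - 115 = 350 \cdot 36 - 115 = 12600 - 115 = 12485$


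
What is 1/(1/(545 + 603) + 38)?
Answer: 1148/43625 ≈ 0.026315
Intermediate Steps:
1/(1/(545 + 603) + 38) = 1/(1/1148 + 38) = 1/(43625/1148) = 1148/43625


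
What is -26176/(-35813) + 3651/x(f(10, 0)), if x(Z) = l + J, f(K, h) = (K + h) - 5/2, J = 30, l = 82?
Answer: 133684975/4011056 ≈ 33.329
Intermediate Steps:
f(K, h) = -5/2 + K + h (f(K, h) = (K + h) - 5*1/2 = (K + h) - 5/2 = -5/2 + K + h)
x(Z) = 112 (x(Z) = 82 + 30 = 112)
-26176/(-35813) + 3651/x(f(10, 0)) = -26176/(-35813) + 3651/112 = -26176*(-1/35813) + 3651*(1/112) = 26176/35813 + 3651/112 = 133684975/4011056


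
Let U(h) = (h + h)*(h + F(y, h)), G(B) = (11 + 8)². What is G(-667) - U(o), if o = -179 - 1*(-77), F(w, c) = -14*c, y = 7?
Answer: 270865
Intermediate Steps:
G(B) = 361 (G(B) = 19² = 361)
o = -102 (o = -179 + 77 = -102)
U(h) = -26*h² (U(h) = (h + h)*(h - 14*h) = (2*h)*(-13*h) = -26*h²)
G(-667) - U(o) = 361 - (-26)*(-102)² = 361 - (-26)*10404 = 361 - 1*(-270504) = 361 + 270504 = 270865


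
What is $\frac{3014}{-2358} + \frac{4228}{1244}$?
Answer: $\frac{777526}{366669} \approx 2.1205$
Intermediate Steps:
$\frac{3014}{-2358} + \frac{4228}{1244} = 3014 \left(- \frac{1}{2358}\right) + 4228 \cdot \frac{1}{1244} = - \frac{1507}{1179} + \frac{1057}{311} = \frac{777526}{366669}$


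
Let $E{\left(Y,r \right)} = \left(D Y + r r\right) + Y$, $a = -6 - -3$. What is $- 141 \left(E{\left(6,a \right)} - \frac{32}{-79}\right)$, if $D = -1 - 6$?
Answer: $\frac{296241}{79} \approx 3749.9$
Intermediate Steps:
$a = -3$ ($a = -6 + 3 = -3$)
$D = -7$ ($D = -1 - 6 = -7$)
$E{\left(Y,r \right)} = r^{2} - 6 Y$ ($E{\left(Y,r \right)} = \left(- 7 Y + r r\right) + Y = \left(- 7 Y + r^{2}\right) + Y = \left(r^{2} - 7 Y\right) + Y = r^{2} - 6 Y$)
$- 141 \left(E{\left(6,a \right)} - \frac{32}{-79}\right) = - 141 \left(\left(\left(-3\right)^{2} - 36\right) - \frac{32}{-79}\right) = - 141 \left(\left(9 - 36\right) - - \frac{32}{79}\right) = - 141 \left(-27 + \frac{32}{79}\right) = \left(-141\right) \left(- \frac{2101}{79}\right) = \frac{296241}{79}$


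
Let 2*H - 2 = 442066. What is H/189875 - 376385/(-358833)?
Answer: 150780395197/68133415875 ≈ 2.2130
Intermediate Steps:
H = 221034 (H = 1 + (1/2)*442066 = 1 + 221033 = 221034)
H/189875 - 376385/(-358833) = 221034/189875 - 376385/(-358833) = 221034*(1/189875) - 376385*(-1/358833) = 221034/189875 + 376385/358833 = 150780395197/68133415875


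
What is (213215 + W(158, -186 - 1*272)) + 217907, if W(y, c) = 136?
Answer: 431258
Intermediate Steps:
(213215 + W(158, -186 - 1*272)) + 217907 = (213215 + 136) + 217907 = 213351 + 217907 = 431258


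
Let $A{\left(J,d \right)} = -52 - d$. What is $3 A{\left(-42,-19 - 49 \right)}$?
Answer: $48$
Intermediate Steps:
$3 A{\left(-42,-19 - 49 \right)} = 3 \left(-52 - \left(-19 - 49\right)\right) = 3 \left(-52 - -68\right) = 3 \left(-52 + 68\right) = 3 \cdot 16 = 48$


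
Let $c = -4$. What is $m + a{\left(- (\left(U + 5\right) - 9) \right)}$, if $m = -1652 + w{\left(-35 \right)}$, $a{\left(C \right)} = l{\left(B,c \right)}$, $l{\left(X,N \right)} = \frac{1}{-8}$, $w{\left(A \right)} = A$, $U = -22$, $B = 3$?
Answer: $- \frac{13497}{8} \approx -1687.1$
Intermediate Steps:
$l{\left(X,N \right)} = - \frac{1}{8}$
$a{\left(C \right)} = - \frac{1}{8}$
$m = -1687$ ($m = -1652 - 35 = -1687$)
$m + a{\left(- (\left(U + 5\right) - 9) \right)} = -1687 - \frac{1}{8} = - \frac{13497}{8}$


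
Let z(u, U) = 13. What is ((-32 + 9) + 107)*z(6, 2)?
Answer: 1092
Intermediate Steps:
((-32 + 9) + 107)*z(6, 2) = ((-32 + 9) + 107)*13 = (-23 + 107)*13 = 84*13 = 1092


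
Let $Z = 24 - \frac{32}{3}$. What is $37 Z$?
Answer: $\frac{1480}{3} \approx 493.33$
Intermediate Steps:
$Z = \frac{40}{3}$ ($Z = 24 - \frac{32}{3} = \frac{40}{3} \approx 13.333$)
$37 Z = 37 \cdot \frac{40}{3} = \frac{1480}{3}$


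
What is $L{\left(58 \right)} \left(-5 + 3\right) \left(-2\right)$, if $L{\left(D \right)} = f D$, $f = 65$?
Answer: $15080$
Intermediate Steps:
$L{\left(D \right)} = 65 D$
$L{\left(58 \right)} \left(-5 + 3\right) \left(-2\right) = 65 \cdot 58 \left(-5 + 3\right) \left(-2\right) = 3770 \left(\left(-2\right) \left(-2\right)\right) = 3770 \cdot 4 = 15080$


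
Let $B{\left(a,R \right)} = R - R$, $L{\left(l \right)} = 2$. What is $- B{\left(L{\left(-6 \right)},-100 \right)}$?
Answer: $0$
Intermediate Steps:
$B{\left(a,R \right)} = 0$
$- B{\left(L{\left(-6 \right)},-100 \right)} = \left(-1\right) 0 = 0$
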